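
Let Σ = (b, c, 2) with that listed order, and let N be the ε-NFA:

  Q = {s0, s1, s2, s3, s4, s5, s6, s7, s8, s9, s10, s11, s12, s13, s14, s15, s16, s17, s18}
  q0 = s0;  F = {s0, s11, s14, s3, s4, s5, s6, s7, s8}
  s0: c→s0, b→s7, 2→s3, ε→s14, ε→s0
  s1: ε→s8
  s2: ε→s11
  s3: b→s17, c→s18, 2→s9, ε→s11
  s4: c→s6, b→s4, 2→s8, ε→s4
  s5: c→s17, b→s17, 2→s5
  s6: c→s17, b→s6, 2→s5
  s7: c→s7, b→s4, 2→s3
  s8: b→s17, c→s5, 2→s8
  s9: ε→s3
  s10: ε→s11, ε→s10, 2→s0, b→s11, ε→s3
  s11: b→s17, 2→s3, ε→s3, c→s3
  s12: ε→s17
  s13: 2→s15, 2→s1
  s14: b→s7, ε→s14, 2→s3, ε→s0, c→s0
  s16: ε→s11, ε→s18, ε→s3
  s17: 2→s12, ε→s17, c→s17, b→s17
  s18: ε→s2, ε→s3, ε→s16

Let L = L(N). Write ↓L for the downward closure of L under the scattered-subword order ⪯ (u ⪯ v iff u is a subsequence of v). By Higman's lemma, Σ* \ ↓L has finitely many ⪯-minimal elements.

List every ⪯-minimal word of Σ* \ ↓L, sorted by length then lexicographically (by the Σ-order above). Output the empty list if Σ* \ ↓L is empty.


Antichain: [2b, bbcc].

|Q|=19, |F|=9, |δ|=55 (21 ε).
min D↑ (8 st, q0=0, F={4}): 0:b→1,c→0,2→2 1:b→3,c→1,2→2 2:b→4,c→2,2→2 3:b→3,c→5,2→6 4:b→4,c→4,2→4 5:b→5,c→4,2→7 6:b→4,c→7,2→6 7:b→4,c→4,2→7.
'2b': |S_i|=[15, 10, 2] end={s12,s17} rej; 2/2 single-dels accept.
'bbcc': |S_i|=[15, 13, 6, 4, 2] end={s12,s17} — reject; 4/4 single-dels accept.
2 words, ⪯-incomp.


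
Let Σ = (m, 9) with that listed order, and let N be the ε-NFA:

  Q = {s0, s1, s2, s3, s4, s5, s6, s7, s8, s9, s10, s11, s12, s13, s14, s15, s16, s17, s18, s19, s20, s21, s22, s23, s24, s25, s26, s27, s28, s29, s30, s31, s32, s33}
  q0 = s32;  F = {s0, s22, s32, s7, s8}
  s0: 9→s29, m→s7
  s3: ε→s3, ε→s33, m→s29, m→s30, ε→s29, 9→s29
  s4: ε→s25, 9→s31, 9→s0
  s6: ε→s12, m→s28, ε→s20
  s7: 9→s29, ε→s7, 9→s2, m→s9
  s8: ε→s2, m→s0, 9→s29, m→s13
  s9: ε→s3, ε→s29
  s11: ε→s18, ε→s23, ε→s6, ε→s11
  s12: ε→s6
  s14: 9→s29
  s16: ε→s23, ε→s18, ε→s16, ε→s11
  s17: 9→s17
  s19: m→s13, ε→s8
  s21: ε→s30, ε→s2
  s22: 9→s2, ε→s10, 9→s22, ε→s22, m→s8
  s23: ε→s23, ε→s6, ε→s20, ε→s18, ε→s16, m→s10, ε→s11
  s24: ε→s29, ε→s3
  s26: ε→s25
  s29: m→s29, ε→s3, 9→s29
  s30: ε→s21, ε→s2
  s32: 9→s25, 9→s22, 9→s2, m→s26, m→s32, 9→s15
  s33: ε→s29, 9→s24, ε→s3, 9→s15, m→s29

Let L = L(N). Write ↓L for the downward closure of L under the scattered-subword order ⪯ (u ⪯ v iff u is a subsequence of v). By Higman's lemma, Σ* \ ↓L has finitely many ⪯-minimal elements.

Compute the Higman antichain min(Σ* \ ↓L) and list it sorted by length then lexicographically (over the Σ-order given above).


|Q|=34, |F|=5, |δ|=70 (38 ε).
min D↑ (6 st, q0=0, F={4}): 0:m→0,9→1 1:m→2,9→1 2:m→3,9→4 3:m→5,9→4 4:m→4,9→4 5:m→4,9→4 [Hopcroft].
'9m9': run [18, 16, 13, 8] end={s15,s2,s21,s24,s29,s3,s30,s33} ∉↓L; 3/3 deletions ∈↓L.
'9mmmm': N↓-sim [18, 16, 13, 12, 10, 9] end={s15,s2,s21,s24,s29,s3,s30,s33,s9} ∉↓L; 5/5 del acc.
2 minimals (antichain).

A = [9m9, 9mmmm].


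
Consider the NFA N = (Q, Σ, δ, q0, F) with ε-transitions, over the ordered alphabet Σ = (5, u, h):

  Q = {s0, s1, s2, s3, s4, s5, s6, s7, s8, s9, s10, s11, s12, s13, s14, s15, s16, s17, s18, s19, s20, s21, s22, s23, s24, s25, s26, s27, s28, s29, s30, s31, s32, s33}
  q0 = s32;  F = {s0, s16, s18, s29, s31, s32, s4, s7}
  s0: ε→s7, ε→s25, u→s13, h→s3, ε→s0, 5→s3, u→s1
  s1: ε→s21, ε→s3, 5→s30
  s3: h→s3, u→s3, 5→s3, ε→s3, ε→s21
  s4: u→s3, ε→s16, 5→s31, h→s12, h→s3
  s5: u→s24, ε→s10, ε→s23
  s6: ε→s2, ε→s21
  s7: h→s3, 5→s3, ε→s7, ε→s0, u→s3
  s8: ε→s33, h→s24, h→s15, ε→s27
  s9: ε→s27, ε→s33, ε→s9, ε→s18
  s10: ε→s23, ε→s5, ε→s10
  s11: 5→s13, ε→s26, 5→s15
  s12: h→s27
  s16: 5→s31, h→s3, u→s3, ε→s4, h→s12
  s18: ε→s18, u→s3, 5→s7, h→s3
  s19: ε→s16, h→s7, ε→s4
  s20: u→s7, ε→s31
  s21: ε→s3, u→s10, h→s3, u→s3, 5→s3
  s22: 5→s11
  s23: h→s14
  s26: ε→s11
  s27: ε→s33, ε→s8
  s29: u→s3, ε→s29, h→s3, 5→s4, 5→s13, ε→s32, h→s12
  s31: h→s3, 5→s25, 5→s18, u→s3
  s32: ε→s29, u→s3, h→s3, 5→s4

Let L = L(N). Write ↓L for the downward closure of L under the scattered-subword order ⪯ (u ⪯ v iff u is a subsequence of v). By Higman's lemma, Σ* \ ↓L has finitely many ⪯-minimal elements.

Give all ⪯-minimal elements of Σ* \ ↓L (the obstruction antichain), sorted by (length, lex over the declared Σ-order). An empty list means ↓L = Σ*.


|Q|=34, |F|=8, |δ|=84 (36 ε).
min D↑ (6 st, q0=0, F={2}): 0:5→1,u→2,h→2 1:5→3,u→2,h→2 2:5→2,u→2,h→2 3:5→4,u→2,h→2 4:5→5,u→2,h→2 5:5→2,u→2,h→2 [Hopcroft].
'u': |S_i|=[24, 10] end={s1,s10,s13,s14,s21,s23,s24,s3,s30,s5} rej; 1/1 del acc.
'h': N↓-sim [24, 12] end={s10,s12,s14,s15,s21,s23,s24,s27,s3,s33,s5,s8} ∉↓L; 1/1 single-dels accept.
'55555': |S_i|=[24, 22, 15, 14, 13, 8] end={s10,s14,s21,s23,s24,s3,s30,s5} — reject; 5/5 single-dels accept.
3 minimals (antichain).

min(Σ*\↓L) = [u, h, 55555].


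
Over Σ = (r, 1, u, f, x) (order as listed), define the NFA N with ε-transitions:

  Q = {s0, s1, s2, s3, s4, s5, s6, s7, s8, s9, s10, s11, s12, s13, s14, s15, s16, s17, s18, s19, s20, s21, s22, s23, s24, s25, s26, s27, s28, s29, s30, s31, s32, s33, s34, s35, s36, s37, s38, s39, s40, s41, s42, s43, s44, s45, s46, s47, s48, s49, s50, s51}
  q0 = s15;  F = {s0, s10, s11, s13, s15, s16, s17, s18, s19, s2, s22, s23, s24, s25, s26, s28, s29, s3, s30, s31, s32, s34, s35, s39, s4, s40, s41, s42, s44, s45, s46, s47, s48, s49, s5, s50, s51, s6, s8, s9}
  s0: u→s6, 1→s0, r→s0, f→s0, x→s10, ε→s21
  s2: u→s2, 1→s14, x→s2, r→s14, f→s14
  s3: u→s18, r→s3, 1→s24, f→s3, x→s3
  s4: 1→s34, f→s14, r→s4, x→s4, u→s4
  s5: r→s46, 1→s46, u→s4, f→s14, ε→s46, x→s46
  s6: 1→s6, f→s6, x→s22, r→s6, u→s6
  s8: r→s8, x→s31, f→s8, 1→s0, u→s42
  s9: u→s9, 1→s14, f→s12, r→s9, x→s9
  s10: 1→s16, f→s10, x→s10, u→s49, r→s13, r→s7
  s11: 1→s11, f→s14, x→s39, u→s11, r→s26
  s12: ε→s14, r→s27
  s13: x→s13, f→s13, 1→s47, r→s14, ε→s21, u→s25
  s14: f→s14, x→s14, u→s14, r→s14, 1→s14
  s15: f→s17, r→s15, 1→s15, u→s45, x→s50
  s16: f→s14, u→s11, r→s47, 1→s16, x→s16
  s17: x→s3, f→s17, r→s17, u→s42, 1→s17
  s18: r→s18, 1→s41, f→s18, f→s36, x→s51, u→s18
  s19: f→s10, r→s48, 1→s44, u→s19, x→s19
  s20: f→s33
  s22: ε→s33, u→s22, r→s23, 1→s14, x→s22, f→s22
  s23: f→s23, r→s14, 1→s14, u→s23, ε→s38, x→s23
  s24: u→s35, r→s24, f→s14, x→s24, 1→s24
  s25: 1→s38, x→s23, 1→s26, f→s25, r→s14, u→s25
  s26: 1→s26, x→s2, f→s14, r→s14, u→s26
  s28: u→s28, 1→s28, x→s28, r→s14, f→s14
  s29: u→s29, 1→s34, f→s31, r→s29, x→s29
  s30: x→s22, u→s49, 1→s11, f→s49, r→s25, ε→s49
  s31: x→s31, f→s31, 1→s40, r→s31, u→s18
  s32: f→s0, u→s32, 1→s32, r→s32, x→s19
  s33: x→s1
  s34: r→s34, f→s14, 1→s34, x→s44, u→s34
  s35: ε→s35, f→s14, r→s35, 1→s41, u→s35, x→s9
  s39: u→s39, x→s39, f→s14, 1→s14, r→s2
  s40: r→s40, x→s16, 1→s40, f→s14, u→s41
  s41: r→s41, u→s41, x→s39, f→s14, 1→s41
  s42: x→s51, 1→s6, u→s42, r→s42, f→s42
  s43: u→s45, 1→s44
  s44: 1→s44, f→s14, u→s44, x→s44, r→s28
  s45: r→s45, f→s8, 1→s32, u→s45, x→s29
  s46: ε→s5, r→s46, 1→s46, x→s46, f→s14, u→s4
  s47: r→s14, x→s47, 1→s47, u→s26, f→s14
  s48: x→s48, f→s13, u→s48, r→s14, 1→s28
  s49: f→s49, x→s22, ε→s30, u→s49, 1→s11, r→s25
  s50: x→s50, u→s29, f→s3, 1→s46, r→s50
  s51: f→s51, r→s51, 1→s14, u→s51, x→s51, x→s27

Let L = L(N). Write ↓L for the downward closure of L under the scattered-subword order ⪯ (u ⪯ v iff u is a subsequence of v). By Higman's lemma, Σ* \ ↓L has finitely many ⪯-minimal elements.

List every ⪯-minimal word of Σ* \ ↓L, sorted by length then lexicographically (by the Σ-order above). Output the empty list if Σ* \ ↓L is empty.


A = [x1f, fux1, u1xrr].

|Q|=52, |F|=40, |δ|=224 (10 ε).
min D↑ (39 st, q0=0, F={19}): 0:r→0,1→0,u→1,f→2,x→3 1:r→1,1→4,u→1,f→5,x→6 2:r→2,1→2,u→7,f→2,x→8 3:r→3,1→9,u→6,f→8,x→3 4:r→4,1→4,u→4,f→10,x→11 5:r→5,1→10,u→7,f→5,x→12 6:r→6,1→13,u→6,f→12,x→6 7:r→7,1→14,u→7,f→7,x→15 8:r→8,1→16,u→17,f→8,x→8 9:r→9,1→9,u→18,f→19,x→9 10:r→10,1→10,u→14,f→10,x→20 11:r→21,1→22,u→11,f→20,x→11 12:r→12,1→23,u→17,f→12,x→12 13:r→13,1→13,u→13,f→19,x→22 14:r→14,1→14,u→14,f→14,x→24 15:r→15,1→19,u→15,f→15,x→15 16:r→16,1→16,u→25,f→19,x→16 17:r→17,1→26,u→17,f→17,x→15 18:r→18,1→13,u→18,f→19,x→18 19:r→19,1→19,u→19,f→19,x→19 20:r→27,1→28,u→29,f→20,x→20 21:r→19,1→30,u→21,f→27,x→21 22:r→30,1→22,u→22,f→19,x→22 23:r→23,1→23,u→26,f→19,x→28 24:r→31,1→19,u→24,f→24,x→24 25:r→25,1→26,u→25,f→19,x→32 26:r→26,1→26,u→26,f→19,x→33 27:r→19,1→34,u→35,f→27,x→27 28:r→34,1→28,u→36,f→19,x→28 29:r→35,1→36,u→29,f→29,x→24 30:r→19,1→30,u→30,f→19,x→30 31:r→19,1→19,u→31,f→31,x→31 32:r→32,1→19,u→32,f→19,x→32 33:r→37,1→19,u→33,f→19,x→33 34:r→19,1→34,u→38,f→19,x→34 35:r→19,1→38,u→35,f→35,x→31 36:r→38,1→36,u→36,f→19,x→33 37:r→19,1→19,u→37,f→19,x→37 38:r→19,1→38,u→38,f→19,x→37 (ε-aug+det+¬).
'x1f': run [49, 41, 21, 3] end={s12,s14,s27} ∉↓L; 3/3 single-dels accept.
'fux1': |S_i|=[49, 36, 23, 12, 1] end={s14} ∉↓L; 4/4 deletions ∈↓L.
'u1xrr': run [49, 42, 29, 23, 12, 1] end={s14} — reject; 5/5 del acc.
3 minimals (antichain).


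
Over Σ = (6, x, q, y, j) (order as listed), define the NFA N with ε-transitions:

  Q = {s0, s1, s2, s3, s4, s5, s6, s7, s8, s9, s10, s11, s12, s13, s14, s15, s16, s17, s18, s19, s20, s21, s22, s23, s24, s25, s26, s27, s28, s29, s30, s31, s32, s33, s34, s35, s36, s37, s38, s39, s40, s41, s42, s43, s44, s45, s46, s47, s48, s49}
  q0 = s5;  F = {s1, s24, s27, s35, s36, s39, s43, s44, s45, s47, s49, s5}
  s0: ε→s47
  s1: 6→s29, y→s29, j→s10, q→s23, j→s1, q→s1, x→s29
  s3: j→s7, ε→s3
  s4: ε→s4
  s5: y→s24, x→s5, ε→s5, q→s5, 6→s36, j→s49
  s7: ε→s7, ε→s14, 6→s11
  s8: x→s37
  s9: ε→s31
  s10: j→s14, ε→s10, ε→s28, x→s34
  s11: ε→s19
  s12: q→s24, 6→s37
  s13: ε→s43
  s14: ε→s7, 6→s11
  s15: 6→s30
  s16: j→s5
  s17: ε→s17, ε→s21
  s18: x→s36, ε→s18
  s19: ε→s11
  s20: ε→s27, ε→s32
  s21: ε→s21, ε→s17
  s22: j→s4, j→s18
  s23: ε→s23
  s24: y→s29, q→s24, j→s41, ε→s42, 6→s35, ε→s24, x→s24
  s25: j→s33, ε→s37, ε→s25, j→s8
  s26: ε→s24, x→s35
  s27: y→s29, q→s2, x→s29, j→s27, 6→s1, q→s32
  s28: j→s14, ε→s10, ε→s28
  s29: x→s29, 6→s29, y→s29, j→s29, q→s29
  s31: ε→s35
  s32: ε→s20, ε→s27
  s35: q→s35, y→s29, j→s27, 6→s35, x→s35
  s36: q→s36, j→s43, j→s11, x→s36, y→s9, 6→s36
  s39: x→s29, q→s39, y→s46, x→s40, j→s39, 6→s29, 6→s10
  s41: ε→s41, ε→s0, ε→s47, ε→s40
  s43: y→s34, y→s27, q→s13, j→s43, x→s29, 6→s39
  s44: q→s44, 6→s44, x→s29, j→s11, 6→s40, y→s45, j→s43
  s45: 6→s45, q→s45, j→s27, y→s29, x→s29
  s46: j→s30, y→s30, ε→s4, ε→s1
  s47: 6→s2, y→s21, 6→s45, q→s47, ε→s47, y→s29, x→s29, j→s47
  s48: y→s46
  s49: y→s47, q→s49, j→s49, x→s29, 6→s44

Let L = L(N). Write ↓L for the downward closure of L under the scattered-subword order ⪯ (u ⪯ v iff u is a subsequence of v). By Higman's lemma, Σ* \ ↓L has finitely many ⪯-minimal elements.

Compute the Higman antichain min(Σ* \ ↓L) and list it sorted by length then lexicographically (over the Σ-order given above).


|Q|=50, |F|=12, |δ|=134 (38 ε).
min D↑ (13 st, q0=0, F={6}): 0:6→1,x→0,q→0,y→2,j→3 1:6→1,x→1,q→1,y→4,j→5 2:6→4,x→2,q→2,y→6,j→7 3:6→8,x→6,q→3,y→7,j→3 4:6→4,x→4,q→4,y→6,j→9 5:6→10,x→6,q→5,y→9,j→5 6:6→6,x→6,q→6,y→6,j→6 7:6→11,x→6,q→7,y→6,j→7 8:6→8,x→6,q→8,y→11,j→5 9:6→12,x→6,q→9,y→6,j→9 10:6→6,x→6,q→10,y→12,j→10 11:6→11,x→6,q→11,y→6,j→9 12:6→6,x→6,q→12,y→6,j→12.
'yy': |S_i|=[36, 29, 4] end={s17,s21,s29,s30} rej; 2/2 del acc.
'jx': |S_i|=[36, 29, 3] end={s29,s34,s40} ∉↓L; 2/2 deletions ∈↓L.
'6j66': N↓-sim [36, 27, 21, 15, 8] end={s10,s11,s14,s19,s28,s29,s34,s7} rej; 4/4 deletions ∈↓L.
3 words, ⪯-incomp.

A = [yy, jx, 6j66].


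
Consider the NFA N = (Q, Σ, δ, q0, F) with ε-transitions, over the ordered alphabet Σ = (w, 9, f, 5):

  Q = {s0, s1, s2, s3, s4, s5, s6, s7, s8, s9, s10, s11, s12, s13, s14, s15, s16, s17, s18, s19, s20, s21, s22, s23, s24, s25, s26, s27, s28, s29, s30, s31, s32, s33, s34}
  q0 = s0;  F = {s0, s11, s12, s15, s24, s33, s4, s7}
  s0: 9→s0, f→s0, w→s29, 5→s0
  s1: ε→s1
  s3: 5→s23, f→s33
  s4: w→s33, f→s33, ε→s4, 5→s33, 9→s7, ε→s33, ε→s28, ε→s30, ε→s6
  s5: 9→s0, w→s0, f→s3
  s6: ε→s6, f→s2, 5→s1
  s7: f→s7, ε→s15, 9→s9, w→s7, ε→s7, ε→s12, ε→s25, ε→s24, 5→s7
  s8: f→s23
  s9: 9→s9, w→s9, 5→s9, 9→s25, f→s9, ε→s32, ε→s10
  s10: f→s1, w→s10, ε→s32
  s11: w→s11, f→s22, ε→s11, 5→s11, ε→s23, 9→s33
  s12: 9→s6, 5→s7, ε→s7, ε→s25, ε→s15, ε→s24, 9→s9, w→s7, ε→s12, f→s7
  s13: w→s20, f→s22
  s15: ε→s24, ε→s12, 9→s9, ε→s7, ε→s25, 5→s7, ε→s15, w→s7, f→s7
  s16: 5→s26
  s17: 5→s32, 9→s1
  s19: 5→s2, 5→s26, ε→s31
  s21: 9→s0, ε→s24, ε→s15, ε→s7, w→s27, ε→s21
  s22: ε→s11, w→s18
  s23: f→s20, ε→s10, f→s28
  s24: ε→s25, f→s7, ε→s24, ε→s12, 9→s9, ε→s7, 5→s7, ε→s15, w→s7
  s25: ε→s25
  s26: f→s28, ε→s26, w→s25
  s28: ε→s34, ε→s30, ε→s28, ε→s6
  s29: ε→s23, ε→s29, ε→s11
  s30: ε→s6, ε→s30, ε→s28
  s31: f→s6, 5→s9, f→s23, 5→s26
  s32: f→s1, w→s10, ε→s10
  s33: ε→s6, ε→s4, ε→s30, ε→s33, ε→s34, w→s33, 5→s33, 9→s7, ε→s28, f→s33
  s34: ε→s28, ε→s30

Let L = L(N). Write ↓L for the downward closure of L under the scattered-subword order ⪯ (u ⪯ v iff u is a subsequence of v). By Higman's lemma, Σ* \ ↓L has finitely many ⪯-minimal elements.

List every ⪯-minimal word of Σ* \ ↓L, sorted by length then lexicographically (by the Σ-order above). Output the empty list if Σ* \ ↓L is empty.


|Q|=35, |F|=8, |δ|=128 (60 ε).
min D↑ (5 st, q0=0, F={4}): 0:w→1,9→0,f→0,5→0 1:w→1,9→2,f→1,5→1 2:w→2,9→3,f→2,5→2 3:w→3,9→4,f→3,5→3 4:w→4,9→4,f→4,5→4.
'w999': N↓-sim [23, 22, 16, 11, 7] end={s1,s10,s2,s25,s32,s6,s9} rej; 4/4 single-dels accept.
1 words, ⪯-incomp.

Antichain: [w999].


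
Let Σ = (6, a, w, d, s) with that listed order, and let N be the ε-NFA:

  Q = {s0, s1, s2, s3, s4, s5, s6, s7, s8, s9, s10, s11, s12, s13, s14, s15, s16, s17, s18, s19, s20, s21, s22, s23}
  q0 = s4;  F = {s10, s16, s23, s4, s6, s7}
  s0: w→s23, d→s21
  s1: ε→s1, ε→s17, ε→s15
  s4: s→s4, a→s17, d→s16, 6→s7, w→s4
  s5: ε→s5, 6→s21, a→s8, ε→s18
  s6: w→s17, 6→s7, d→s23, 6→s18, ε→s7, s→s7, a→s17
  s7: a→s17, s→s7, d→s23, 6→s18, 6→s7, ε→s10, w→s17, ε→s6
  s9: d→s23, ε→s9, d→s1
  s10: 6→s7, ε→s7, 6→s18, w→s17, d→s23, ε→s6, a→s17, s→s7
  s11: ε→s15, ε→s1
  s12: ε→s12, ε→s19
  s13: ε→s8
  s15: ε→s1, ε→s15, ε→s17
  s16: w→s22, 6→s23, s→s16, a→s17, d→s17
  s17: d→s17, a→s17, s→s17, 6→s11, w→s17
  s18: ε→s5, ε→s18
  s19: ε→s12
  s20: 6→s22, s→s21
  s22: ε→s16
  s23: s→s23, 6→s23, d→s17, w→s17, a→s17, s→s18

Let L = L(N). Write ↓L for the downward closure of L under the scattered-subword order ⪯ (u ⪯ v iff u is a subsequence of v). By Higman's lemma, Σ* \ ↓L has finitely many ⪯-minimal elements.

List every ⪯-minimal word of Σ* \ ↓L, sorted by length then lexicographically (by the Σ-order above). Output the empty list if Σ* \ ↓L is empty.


min(Σ*\↓L) = [a, 6w, dd].

|Q|=24, |F|=6, |δ|=70 (23 ε).
min D↑ (5 st, q0=0, F={2}): 0:6→1,a→2,w→0,d→3,s→0 1:6→1,a→2,w→2,d→4,s→1 2:6→2,a→2,w→2,d→2,s→2 3:6→4,a→2,w→3,d→2,s→3 4:6→4,a→2,w→2,d→2,s→4 [Hopcroft].
'a': run [15, 5] end={s1,s11,s15,s17,s8} ∉↓L; 1/1 single-dels accept.
'6w': N↓-sim [15, 12, 4] end={s1,s11,s15,s17} ∉↓L; 2/2 del acc.
'dd': |S_i|=[15, 11, 4] end={s1,s11,s15,s17} rej; 2/2 single-dels accept.
3 obstructions.


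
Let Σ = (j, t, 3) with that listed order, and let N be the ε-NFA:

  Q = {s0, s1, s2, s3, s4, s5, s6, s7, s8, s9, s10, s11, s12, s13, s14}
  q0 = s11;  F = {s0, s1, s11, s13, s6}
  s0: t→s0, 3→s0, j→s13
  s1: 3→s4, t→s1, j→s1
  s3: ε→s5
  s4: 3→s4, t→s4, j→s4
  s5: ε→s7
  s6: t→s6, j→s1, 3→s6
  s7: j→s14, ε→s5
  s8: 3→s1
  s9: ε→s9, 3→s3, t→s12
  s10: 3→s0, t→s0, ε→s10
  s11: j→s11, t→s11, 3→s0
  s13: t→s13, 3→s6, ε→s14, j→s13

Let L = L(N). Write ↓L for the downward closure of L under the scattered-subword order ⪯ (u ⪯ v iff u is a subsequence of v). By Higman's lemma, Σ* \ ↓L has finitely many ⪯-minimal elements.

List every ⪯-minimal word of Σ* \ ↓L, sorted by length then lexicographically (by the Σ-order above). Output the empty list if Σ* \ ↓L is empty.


|Q|=15, |F|=5, |δ|=30 (6 ε).
min D↑ (6 st, q0=0, F={5}): 0:j→0,t→0,3→1 1:j→2,t→1,3→1 2:j→2,t→2,3→3 3:j→4,t→3,3→3 4:j→4,t→4,3→5 5:j→5,t→5,3→5.
'3j3j3': |S_i|=[7, 6, 5, 3, 2, 1] end={s4} rej; 5/5 del acc.
1 minimals (antichain).

Antichain: [3j3j3].


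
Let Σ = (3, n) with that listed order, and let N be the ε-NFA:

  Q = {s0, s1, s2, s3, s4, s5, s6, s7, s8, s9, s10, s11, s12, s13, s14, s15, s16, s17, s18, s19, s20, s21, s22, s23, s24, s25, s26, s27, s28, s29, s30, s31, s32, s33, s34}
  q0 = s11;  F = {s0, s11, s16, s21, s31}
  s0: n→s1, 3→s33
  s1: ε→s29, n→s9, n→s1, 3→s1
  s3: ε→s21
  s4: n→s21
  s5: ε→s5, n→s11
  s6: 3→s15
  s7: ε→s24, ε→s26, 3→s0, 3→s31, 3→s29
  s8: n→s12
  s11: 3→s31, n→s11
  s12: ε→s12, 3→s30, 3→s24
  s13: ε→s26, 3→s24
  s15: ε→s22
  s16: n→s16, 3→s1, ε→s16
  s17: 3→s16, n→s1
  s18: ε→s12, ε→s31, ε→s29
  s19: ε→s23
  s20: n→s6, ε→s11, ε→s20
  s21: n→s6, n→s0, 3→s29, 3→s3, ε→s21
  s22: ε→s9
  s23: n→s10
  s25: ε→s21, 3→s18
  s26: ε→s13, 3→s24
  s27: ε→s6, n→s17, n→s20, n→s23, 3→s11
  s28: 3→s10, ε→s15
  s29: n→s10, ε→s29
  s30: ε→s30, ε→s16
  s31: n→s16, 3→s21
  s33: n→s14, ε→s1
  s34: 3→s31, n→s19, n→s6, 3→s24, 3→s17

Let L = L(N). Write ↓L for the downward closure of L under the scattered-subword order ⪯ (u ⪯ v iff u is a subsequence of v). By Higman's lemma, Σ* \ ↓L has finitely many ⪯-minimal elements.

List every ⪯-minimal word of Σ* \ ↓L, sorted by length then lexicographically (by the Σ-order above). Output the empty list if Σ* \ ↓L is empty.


|Q|=35, |F|=5, |δ|=68 (25 ε).
min D↑ (6 st, q0=0, F={5}): 0:3→1,n→0 1:3→2,n→3 2:3→2,n→4 3:3→5,n→3 4:3→5,n→5 5:3→5,n→5 (ε-aug+det+¬).
'3n3': |S_i|=[15, 14, 11, 8] end={s1,s10,s14,s15,s22,s29,s33,s9} ∉↓L; 3/3 single-dels accept.
'33nn': run [15, 14, 12, 10, 5] end={s1,s10,s14,s29,s9} ∉↓L; 4/4 single-dels accept.
2 obstructions.

min(Σ*\↓L) = [3n3, 33nn].


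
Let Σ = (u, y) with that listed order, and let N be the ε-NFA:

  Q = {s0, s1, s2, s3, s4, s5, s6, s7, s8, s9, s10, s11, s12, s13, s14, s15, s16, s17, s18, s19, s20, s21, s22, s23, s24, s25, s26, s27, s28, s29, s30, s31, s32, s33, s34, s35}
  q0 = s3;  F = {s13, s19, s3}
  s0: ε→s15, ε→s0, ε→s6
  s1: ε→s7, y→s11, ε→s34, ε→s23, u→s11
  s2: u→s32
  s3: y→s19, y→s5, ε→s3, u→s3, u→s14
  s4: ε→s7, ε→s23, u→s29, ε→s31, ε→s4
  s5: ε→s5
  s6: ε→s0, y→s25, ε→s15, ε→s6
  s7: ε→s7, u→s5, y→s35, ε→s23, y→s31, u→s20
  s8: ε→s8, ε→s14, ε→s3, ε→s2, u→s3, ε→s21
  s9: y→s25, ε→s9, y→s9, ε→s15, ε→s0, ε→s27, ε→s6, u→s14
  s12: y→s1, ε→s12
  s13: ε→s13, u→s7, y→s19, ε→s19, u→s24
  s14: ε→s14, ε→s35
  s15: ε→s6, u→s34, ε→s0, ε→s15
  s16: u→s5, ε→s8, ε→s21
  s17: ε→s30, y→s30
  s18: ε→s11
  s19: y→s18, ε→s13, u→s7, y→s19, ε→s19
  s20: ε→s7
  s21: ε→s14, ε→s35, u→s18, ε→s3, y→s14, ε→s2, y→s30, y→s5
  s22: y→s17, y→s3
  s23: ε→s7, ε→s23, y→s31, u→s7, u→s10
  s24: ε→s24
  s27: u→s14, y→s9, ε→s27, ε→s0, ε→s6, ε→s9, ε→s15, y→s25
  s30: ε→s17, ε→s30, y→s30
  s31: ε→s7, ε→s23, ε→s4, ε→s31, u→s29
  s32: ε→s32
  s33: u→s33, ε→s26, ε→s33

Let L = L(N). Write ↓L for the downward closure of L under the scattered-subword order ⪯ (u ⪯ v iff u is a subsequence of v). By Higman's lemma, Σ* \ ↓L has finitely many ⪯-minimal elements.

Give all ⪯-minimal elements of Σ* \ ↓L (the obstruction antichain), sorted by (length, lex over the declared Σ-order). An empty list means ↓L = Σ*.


A = [yu].

|Q|=36, |F|=3, |δ|=105 (63 ε).
min D↑ (3 st, q0=0, F={2}): 0:u→0,y→1 1:u→2,y→1 2:u→2,y→2 [Hopcroft].
'yu': N↓-sim [16, 14, 10] end={s10,s20,s23,s24,s29,s31,s35,s4,s5,s7} — reject; 2/2 single-dels accept.
1 words, ⪯-incomp.


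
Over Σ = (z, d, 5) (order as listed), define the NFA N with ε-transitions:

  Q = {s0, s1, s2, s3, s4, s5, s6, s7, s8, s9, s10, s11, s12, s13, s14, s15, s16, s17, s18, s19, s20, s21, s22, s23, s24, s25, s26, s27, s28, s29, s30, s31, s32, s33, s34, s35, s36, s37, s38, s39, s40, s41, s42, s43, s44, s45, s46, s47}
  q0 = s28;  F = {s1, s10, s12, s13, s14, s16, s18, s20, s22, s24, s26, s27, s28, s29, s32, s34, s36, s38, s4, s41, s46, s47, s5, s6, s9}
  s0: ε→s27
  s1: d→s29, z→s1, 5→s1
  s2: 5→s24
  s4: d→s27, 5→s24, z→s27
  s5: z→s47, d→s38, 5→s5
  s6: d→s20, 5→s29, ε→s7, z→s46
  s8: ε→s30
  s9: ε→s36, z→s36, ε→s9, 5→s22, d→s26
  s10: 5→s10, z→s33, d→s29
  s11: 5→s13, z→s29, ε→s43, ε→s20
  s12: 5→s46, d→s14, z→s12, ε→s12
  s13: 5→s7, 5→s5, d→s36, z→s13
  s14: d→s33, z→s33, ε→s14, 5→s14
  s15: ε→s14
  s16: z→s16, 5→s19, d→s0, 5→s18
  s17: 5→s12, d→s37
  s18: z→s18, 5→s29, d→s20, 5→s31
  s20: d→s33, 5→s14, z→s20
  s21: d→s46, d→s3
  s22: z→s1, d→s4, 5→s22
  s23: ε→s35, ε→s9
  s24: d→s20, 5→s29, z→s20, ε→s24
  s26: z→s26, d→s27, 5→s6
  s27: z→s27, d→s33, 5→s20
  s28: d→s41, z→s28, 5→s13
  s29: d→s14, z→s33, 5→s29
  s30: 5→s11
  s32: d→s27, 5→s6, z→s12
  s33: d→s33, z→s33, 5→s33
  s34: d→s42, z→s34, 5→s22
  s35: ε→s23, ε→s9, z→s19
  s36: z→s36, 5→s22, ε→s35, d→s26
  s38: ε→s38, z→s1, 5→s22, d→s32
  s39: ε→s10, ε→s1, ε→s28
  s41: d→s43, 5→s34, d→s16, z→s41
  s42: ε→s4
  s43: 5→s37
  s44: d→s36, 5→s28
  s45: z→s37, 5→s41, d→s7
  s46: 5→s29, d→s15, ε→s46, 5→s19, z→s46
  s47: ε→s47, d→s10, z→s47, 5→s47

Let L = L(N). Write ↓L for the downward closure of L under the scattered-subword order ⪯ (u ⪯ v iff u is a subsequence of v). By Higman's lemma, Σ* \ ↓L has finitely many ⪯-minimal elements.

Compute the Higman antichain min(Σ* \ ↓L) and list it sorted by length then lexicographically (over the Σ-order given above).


Antichain: [dddd, dd55z, d5dzd, 55zdz].

|Q|=48, |F|=25, |δ|=121 (23 ε).
min D↑ (25 st, q0=0, F={14}): 0:z→0,d→1,5→2 1:z→1,d→3,5→4 2:z→2,d→5,5→6 3:z→3,d→7,5→8 4:z→4,d→9,5→10 5:z→5,d→11,5→10 6:z→12,d→13,5→6 7:z→7,d→14,5→15 8:z→8,d→15,5→16 9:z→7,d→7,5→17 10:z→18,d→9,5→10 11:z→11,d→7,5→19 12:z→12,d→20,5→12 13:z→18,d→21,5→10 14:z→14,d→14,5→14 15:z→15,d→14,5→22 16:z→14,d→22,5→16 17:z→15,d→15,5→16 18:z→18,d→16,5→18 19:z→23,d→15,5→16 20:z→14,d→16,5→20 21:z→24,d→7,5→19 22:z→14,d→14,5→22 23:z→23,d→22,5→16 24:z→24,d→22,5→23.
'dddd': |S_i|=[36, 32, 22, 6, 1] end={s33} — reject; 4/4 del acc.
'dd55z': |S_i|=[36, 32, 22, 13, 5, 1] end={s33} rej; 5/5 single-dels accept.
'd5dzd': |S_i|=[36, 32, 20, 9, 4, 1] end={s33} — reject; 5/5 single-dels accept.
'55zdz': |S_i|=[36, 31, 21, 12, 5, 1] end={s33} rej; 5/5 single-dels accept.
4 obstructions.


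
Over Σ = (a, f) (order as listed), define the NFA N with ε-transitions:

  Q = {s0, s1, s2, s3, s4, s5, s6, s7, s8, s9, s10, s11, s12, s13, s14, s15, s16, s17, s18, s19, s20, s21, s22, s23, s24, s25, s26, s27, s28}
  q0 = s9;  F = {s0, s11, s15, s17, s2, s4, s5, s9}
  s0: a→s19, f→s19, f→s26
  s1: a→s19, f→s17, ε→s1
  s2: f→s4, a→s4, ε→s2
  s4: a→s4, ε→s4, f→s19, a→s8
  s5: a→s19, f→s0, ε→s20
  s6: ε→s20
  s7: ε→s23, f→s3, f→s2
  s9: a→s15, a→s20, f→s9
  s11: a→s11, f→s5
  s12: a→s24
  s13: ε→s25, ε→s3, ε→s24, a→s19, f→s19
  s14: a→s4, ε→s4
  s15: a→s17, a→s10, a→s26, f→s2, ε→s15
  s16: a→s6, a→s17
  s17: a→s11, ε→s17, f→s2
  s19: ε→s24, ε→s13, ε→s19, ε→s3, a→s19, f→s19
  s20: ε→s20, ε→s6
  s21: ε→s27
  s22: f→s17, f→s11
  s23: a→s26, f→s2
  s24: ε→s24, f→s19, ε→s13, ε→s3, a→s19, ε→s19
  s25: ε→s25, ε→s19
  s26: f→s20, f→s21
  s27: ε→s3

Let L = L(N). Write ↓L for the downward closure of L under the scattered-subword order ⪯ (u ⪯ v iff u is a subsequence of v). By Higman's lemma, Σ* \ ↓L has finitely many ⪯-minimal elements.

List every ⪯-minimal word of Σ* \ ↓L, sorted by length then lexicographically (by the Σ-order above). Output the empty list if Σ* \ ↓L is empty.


min(Σ*\↓L) = [afaf, afff, aaafa].

|Q|=29, |F|=8, |δ|=67 (26 ε).
min D↑ (9 st, q0=0, F={7}): 0:a→1,f→0 1:a→2,f→3 2:a→4,f→3 3:a→5,f→5 4:a→4,f→6 5:a→5,f→7 6:a→7,f→8 7:a→7,f→7 8:a→7,f→7.
'afaf': |S_i|=[20, 19, 15, 7, 5] end={s13,s19,s24,s25,s3} ∉↓L; 4/4 single-dels accept.
'afff': |S_i|=[20, 19, 15, 13, 10] end={s13,s19,s20,s21,s24,s25,s26,s27,s3,s6} rej; 4/4 deletions ∈↓L.
'aaafa': |S_i|=[20, 19, 18, 15, 12, 5] end={s13,s19,s24,s25,s3} ∉↓L; 5/5 del acc.
3 minimals (antichain).


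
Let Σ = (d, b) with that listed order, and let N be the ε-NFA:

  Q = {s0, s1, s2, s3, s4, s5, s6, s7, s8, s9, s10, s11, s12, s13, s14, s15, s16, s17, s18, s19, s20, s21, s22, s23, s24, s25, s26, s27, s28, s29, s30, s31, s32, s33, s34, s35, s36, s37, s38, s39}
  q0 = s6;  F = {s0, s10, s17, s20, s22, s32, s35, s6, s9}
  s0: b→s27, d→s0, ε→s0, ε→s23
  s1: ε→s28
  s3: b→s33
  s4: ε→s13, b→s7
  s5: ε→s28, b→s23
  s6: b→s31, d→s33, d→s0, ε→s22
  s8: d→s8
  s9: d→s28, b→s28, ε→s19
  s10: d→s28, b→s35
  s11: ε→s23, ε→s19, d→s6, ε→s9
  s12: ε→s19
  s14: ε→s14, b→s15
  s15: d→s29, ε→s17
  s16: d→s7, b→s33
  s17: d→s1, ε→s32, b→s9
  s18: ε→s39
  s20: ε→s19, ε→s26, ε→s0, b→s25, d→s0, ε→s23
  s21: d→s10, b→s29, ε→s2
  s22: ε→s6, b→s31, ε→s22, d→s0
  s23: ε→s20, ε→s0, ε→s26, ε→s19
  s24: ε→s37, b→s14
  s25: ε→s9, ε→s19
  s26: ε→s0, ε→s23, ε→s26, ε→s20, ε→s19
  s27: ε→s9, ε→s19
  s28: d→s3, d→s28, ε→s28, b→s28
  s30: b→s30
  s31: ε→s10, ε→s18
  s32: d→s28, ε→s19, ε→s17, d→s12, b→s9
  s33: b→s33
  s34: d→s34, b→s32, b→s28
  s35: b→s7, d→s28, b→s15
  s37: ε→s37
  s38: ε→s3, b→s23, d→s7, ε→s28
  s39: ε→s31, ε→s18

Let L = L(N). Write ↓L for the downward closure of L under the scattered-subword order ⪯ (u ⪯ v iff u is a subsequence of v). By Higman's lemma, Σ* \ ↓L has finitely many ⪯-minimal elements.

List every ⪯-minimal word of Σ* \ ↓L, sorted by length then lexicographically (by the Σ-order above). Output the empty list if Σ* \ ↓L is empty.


|Q|=40, |F|=9, |δ|=89 (46 ε).
min D↑ (7 st, q0=0, F={4}): 0:d→1,b→2 1:d→1,b→3 2:d→4,b→5 3:d→4,b→4 4:d→4,b→4 5:d→4,b→6 6:d→4,b→3.
'bd': run [25, 19, 7] end={s1,s12,s19,s28,s29,s3,s33} — reject; 2/2 del acc.
'dbb': |S_i|=[25, 14, 7, 3] end={s28,s3,s33} — reject; 3/3 deletions ∈↓L.
'bbbbb': N↓-sim [25, 19, 13, 12, 5, 3] end={s28,s3,s33} rej; 5/5 single-dels accept.
3 minimals (antichain).

A = [bd, dbb, bbbbb].


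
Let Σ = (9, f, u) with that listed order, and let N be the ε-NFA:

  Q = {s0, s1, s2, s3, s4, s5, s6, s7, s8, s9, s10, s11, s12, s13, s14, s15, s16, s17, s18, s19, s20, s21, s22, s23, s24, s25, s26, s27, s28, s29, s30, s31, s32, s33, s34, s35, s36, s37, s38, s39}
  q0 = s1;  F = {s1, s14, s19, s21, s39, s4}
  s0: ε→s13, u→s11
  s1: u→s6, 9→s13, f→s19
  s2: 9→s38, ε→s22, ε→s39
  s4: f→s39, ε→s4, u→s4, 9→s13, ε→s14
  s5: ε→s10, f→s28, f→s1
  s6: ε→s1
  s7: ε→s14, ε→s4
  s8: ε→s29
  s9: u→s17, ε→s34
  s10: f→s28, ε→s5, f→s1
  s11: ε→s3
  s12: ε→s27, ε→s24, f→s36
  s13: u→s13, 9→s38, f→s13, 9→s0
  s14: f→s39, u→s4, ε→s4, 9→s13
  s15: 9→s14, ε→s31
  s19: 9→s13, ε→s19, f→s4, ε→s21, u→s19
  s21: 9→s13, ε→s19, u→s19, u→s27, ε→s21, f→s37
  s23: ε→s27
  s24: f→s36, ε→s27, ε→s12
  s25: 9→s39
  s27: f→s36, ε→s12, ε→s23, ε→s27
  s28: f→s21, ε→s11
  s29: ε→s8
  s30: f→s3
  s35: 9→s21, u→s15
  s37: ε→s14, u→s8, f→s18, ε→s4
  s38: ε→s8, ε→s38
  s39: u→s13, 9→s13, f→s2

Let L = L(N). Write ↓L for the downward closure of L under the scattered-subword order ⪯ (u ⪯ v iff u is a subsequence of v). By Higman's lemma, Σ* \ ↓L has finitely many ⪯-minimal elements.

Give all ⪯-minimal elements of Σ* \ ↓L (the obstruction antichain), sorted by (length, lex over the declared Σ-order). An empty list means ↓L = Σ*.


|Q|=40, |F|=6, |δ|=74 (33 ε).
min D↑ (5 st, q0=0, F={1}): 0:9→1,f→2,u→0 1:9→1,f→1,u→1 2:9→1,f→3,u→2 3:9→1,f→4,u→3 4:9→1,f→4,u→1 [Hopcroft].
'9': N↓-sim [23, 7] end={s0,s11,s13,s29,s3,s38,s8} rej; 1/1 deletions ∈↓L.
'fffu': N↓-sim [23, 21, 15, 11, 7] end={s0,s11,s13,s29,s3,s38,s8} rej; 4/4 deletions ∈↓L.
2 obstructions.

A = [9, fffu].


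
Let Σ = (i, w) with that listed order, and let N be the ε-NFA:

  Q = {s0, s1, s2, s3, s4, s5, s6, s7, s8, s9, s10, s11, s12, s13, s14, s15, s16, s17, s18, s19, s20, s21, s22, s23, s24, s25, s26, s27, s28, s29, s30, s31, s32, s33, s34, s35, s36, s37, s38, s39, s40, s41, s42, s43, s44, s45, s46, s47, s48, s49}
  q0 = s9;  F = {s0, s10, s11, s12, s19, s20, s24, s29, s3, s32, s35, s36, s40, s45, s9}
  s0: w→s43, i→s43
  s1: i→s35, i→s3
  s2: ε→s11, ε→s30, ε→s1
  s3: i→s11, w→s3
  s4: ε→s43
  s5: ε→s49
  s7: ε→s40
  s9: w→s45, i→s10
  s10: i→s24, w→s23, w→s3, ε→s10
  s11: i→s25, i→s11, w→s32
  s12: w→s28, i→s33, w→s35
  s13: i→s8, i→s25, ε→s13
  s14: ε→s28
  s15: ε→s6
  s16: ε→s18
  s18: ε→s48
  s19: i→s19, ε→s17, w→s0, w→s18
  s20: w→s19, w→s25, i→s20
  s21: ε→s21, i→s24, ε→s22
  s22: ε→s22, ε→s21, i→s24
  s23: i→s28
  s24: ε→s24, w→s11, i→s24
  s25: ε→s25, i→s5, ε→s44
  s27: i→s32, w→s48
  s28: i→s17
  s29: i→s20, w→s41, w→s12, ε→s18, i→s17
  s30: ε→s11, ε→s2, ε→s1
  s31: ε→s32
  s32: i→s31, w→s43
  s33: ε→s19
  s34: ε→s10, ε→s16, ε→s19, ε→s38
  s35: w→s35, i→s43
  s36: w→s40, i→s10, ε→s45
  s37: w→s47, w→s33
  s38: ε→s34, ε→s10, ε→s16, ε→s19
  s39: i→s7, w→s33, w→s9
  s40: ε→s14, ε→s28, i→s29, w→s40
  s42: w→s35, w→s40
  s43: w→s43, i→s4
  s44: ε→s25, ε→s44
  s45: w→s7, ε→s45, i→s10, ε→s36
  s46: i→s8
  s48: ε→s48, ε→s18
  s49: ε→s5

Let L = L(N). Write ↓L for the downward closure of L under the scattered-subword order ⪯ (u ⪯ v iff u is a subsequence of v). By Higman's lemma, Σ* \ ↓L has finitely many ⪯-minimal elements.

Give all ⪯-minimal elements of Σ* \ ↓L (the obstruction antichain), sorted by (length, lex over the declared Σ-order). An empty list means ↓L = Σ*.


|Q|=50, |F|=15, |δ|=102 (44 ε).
min D↑ (15 st, q0=0, F={11}): 0:i→1,w→2 1:i→3,w→4 2:i→1,w→5 3:i→3,w→6 4:i→6,w→4 5:i→7,w→5 6:i→6,w→8 7:i→9,w→10 8:i→8,w→11 9:i→9,w→12 10:i→12,w→13 11:i→11,w→11 12:i→12,w→14 13:i→11,w→13 14:i→11,w→11 (ε-aug+det+¬).
'iiwww': N↓-sim [31, 25, 18, 14, 7, 2] end={s4,s43} rej; 5/5 del acc.
'iwiww': run [31, 25, 21, 16, 7, 2] end={s4,s43} — reject; 5/5 single-dels accept.
'wwiwwi': N↓-sim [31, 30, 26, 21, 18, 8, 3] end={s17,s4,s43} rej; 6/6 deletions ∈↓L.
3 minimals (antichain).

min(Σ*\↓L) = [iiwww, iwiww, wwiwwi].


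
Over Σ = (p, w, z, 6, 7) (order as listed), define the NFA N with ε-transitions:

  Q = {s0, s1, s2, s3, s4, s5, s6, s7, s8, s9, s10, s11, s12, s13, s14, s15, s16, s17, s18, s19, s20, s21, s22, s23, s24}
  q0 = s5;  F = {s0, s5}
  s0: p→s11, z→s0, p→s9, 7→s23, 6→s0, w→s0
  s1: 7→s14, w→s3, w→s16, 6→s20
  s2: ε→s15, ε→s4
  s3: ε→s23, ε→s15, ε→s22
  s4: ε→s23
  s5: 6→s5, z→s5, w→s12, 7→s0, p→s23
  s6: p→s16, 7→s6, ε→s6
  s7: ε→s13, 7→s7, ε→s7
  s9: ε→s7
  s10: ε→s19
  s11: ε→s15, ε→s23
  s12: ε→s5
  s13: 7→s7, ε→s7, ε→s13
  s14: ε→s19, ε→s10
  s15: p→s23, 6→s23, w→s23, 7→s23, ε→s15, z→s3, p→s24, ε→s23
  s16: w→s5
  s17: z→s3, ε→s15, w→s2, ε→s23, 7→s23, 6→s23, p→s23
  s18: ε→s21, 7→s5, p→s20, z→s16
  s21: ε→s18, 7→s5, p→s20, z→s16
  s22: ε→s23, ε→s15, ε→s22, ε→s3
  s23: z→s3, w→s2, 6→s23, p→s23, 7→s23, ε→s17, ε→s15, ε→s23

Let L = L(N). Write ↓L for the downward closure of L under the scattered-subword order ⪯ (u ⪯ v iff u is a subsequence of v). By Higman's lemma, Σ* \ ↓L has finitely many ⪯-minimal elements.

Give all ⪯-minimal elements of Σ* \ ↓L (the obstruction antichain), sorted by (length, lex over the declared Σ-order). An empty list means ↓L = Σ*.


|Q|=25, |F|=2, |δ|=73 (31 ε).
min D↑ (3 st, q0=0, F={1}): 0:p→1,w→0,z→0,6→0,7→2 1:p→1,w→1,z→1,6→1,7→1 2:p→1,w→2,z→2,6→2,7→1 [Hopcroft].
'p': run [15, 12] end={s11,s13,s15,s17,s2,s22,s23,s24,s3,s4,s7,s9} rej; 1/1 del acc.
'77': |S_i|=[15, 13, 10] end={s13,s15,s17,s2,s22,s23,s24,s3,s4,s7} ∉↓L; 2/2 deletions ∈↓L.
2 minimals (antichain).

A = [p, 77].


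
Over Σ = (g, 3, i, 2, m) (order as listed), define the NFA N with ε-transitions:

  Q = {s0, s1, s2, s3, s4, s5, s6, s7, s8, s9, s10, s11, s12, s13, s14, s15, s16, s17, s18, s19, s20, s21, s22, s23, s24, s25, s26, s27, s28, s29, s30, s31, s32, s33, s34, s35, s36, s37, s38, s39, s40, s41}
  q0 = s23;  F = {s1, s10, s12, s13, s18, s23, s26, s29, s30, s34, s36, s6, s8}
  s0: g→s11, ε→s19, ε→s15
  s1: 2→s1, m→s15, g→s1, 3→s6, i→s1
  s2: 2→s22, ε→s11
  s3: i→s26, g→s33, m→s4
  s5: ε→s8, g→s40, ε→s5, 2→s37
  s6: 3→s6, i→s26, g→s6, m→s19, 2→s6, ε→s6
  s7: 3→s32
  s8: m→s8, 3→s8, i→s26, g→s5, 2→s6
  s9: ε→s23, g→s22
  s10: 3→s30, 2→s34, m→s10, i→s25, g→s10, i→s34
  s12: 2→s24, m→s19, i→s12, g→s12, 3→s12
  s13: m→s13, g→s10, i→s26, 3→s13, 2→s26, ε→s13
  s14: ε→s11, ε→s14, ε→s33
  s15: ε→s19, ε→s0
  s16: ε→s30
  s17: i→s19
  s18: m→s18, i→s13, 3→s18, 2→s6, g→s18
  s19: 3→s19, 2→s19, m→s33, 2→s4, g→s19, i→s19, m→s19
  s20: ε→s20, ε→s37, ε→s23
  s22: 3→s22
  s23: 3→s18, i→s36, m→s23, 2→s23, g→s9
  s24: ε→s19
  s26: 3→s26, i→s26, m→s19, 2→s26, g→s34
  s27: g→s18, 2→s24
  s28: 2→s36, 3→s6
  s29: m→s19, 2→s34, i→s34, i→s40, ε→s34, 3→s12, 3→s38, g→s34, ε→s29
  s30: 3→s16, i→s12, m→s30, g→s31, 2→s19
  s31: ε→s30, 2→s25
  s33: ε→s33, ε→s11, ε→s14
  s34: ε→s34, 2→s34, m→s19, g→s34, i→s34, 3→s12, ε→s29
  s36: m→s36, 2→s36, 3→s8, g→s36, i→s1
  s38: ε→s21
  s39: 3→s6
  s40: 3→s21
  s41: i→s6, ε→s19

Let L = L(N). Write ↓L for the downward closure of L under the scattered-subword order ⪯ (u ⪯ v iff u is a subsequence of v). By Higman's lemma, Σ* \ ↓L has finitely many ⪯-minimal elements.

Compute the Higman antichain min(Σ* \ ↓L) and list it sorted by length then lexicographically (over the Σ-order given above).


|Q|=42, |F|=13, |δ|=122 (28 ε).
min D↑ (13 st, q0=0, F={9}): 0:g→0,3→1,i→2,2→0,m→0 1:g→1,3→1,i→3,2→4,m→1 2:g→2,3→5,i→6,2→2,m→2 3:g→7,3→3,i→8,2→8,m→3 4:g→4,3→4,i→8,2→4,m→9 5:g→5,3→5,i→8,2→4,m→5 6:g→6,3→4,i→6,2→6,m→9 7:g→7,3→10,i→11,2→11,m→7 8:g→11,3→8,i→8,2→8,m→9 9:g→9,3→9,i→9,2→9,m→9 10:g→10,3→10,i→12,2→9,m→10 11:g→11,3→12,i→11,2→11,m→9 12:g→12,3→12,i→12,2→9,m→9 (ε-aug+det+¬).
'32m': |S_i|=[31, 25, 16, 5] end={s11,s14,s19,s33,s4} rej; 3/3 deletions ∈↓L.
'iim': N↓-sim [31, 27, 18, 7] end={s0,s11,s14,s15,s19,s33,s4} ∉↓L; 3/3 single-dels accept.
'3ig32': N↓-sim [31, 25, 19, 17, 13, 7] end={s11,s14,s19,s24,s25,s33,s4} ∉↓L; 5/5 deletions ∈↓L.
3 words, ⪯-incomp.

min(Σ*\↓L) = [32m, iim, 3ig32].


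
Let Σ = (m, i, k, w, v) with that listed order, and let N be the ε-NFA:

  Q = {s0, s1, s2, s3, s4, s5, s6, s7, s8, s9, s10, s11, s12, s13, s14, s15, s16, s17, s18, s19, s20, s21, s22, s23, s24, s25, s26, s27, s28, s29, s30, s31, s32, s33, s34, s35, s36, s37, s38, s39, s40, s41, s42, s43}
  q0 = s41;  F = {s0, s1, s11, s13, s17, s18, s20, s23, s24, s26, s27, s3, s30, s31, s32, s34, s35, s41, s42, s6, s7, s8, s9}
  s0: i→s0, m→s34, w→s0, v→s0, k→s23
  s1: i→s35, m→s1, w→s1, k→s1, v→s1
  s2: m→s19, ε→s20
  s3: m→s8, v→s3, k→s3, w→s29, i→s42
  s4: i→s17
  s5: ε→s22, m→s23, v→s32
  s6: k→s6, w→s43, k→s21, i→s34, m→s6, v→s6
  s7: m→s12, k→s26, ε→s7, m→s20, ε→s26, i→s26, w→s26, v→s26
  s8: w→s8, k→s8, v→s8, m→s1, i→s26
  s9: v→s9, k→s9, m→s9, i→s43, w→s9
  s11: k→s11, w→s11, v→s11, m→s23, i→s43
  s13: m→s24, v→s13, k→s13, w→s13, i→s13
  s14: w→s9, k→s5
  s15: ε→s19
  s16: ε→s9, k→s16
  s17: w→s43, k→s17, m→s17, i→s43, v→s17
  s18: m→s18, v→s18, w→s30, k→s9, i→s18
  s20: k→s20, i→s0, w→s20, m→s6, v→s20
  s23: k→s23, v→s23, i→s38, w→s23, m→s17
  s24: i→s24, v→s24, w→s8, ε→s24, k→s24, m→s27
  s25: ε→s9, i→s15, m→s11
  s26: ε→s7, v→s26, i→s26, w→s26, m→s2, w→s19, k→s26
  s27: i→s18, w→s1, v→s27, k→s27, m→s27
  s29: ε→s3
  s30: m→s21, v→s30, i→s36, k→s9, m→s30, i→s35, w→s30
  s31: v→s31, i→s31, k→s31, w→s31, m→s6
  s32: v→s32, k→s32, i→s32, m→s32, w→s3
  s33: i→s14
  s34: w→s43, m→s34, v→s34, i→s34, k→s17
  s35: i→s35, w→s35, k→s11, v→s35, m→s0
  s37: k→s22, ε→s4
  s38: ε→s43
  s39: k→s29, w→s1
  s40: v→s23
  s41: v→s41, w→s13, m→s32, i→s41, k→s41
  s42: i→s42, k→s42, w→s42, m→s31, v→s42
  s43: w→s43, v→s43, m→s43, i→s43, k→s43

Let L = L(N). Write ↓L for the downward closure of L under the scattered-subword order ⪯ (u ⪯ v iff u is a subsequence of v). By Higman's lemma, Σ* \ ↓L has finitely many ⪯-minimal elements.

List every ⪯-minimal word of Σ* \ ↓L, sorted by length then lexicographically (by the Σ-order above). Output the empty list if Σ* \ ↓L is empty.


min(Σ*\↓L) = [mwimmw, wmmiki].

|Q|=44, |F|=23, |δ|=151 (12 ε).
min D↑ (23 st, q0=0, F={20}): 0:m→1,i→0,k→0,w→2,v→0 1:m→1,i→1,k→1,w→3,v→1 2:m→4,i→2,k→2,w→2,v→2 3:m→5,i→6,k→3,w→3,v→3 4:m→7,i→4,k→4,w→5,v→4 5:m→8,i→9,k→5,w→5,v→5 6:m→10,i→6,k→6,w→6,v→6 7:m→7,i→11,k→7,w→8,v→7 8:m→8,i→12,k→8,w→8,v→8 9:m→13,i→9,k→9,w→9,v→9 10:m→14,i→10,k→10,w→10,v→10 11:m→11,i→11,k→15,w→16,v→11 12:m→17,i→12,k→18,w→12,v→12 13:m→14,i→17,k→13,w→13,v→13 14:m→14,i→19,k→14,w→20,v→14 15:m→15,i→20,k→15,w→15,v→15 16:m→16,i→12,k→15,w→16,v→16 17:m→19,i→17,k→21,w→17,v→17 18:m→21,i→20,k→18,w→18,v→18 19:m→19,i→19,k→22,w→20,v→19 20:m→20,i→20,k→20,w→20,v→20 21:m→22,i→20,k→21,w→21,v→21 22:m→22,i→20,k→22,w→20,v→22 (ε-aug+det+¬).
'mwimmw': N↓-sim [31, 29, 25, 19, 13, 6, 1] end={s43} ∉↓L; 6/6 deletions ∈↓L.
'wmmiki': run [31, 29, 25, 20, 13, 6, 2] end={s38,s43} rej; 6/6 single-dels accept.
2 minimals (antichain).
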